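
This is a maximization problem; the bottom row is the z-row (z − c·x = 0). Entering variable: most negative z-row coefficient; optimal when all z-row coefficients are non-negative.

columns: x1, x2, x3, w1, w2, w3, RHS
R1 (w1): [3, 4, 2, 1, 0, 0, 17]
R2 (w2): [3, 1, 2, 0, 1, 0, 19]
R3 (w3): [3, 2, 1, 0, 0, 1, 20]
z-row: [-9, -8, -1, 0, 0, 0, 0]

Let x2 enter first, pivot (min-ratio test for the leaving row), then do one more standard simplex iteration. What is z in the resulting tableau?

Ratio test on column x2 — row 1: 17/4 = 17/4; row 2: 19/1 = 19; row 3: 20/2 = 10. Minimum is 17/4 at row 1 (w1 leaves); pivot element 4.
Pivot on row 1; the z-row RHS becomes 0 − (-8)·(17/4) = 34.
Next entering variable (most negative z-row entry -3): x1.
Ratio test on column x1 — row 1: (17/4)/(3/4) = 17/3; row 2: (59/4)/(9/4) = 59/9; row 3: (23/2)/(3/2) = 23/3. Minimum is 17/3 at row 1 (x2 leaves); pivot element 3/4.
After the second pivot the z-row RHS is 34 − (-3)·(17/3) = 51.

51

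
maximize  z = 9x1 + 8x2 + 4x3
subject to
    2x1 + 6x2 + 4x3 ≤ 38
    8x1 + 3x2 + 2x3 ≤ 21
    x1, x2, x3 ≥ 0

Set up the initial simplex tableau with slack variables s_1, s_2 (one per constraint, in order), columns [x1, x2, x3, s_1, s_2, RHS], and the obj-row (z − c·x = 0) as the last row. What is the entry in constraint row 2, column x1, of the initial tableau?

8

Constraint 2 has coefficient 8 on x1.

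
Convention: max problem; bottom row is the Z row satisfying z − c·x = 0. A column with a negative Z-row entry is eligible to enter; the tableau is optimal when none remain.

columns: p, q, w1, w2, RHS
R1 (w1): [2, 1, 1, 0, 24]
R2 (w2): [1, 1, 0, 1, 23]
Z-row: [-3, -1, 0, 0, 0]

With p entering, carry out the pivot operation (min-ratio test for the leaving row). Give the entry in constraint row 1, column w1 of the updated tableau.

1/2

Ratio test on column p — row 1: 24/2 = 12; row 2: 23/1 = 23. Minimum is 12 at row 1 (w1 leaves); pivot element 2.
Divide row 1 by 2; eliminate column p from the other rows.
In the new row 1, the w1 entry is the old entry divided by the pivot: 1/2 = 1/2.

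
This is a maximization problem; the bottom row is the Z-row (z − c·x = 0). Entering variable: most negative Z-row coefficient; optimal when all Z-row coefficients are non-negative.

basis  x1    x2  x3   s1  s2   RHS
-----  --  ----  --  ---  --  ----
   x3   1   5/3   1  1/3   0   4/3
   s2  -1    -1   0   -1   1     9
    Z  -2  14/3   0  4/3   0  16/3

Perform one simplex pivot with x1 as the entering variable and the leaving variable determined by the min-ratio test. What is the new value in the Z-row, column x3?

2

Ratio test on column x1 — row 1: (4/3)/1 = 4/3; row 2: entry -1 ≤ 0. Minimum is 4/3 at row 1 (x3 leaves); pivot element 1.
Divide row 1 by 1; eliminate column x1 from the other rows.
Z-row update in column x3: 0 − (-2)·1 = 2.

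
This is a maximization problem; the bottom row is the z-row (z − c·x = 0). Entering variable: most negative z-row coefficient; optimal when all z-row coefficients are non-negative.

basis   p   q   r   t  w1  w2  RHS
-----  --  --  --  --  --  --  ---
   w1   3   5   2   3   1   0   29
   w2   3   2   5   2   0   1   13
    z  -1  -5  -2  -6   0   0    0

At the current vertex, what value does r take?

0

r is not in the basis, so in the current basic feasible solution r = 0.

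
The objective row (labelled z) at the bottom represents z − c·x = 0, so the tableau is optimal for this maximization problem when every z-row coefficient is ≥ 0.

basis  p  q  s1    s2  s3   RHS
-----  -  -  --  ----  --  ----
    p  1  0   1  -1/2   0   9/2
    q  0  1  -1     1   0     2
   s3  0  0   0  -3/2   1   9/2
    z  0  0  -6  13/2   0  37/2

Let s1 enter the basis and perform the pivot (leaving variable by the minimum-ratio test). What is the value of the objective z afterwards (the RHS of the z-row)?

91/2

Ratio test on column s1 — row 1: (9/2)/1 = 9/2; row 2: entry -1 ≤ 0; row 3: entry 0 ≤ 0. Minimum is 9/2 at row 1 (p leaves); pivot element 1.
Pivot on row 1; the z-row RHS becomes 37/2 − (-6)·(9/2) = 91/2.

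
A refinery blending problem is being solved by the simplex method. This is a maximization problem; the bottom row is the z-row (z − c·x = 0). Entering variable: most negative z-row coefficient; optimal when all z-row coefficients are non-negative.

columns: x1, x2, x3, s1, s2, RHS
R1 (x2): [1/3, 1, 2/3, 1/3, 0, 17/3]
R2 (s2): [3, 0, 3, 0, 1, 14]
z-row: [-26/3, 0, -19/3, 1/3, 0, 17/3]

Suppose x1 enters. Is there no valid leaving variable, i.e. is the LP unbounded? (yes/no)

Column x1 has positive entries in row(s) 1, 2, so the ratio test bounds it — not unbounded.

no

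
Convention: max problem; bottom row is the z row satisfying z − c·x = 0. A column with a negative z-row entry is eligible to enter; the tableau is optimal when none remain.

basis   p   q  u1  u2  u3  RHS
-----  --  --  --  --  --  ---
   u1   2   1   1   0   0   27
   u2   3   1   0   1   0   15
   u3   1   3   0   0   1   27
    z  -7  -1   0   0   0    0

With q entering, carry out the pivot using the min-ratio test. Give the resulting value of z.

9

Ratio test on column q — row 1: 27/1 = 27; row 2: 15/1 = 15; row 3: 27/3 = 9. Minimum is 9 at row 3 (u3 leaves); pivot element 3.
Pivot on row 3; the z-row RHS becomes 0 − (-1)·9 = 9.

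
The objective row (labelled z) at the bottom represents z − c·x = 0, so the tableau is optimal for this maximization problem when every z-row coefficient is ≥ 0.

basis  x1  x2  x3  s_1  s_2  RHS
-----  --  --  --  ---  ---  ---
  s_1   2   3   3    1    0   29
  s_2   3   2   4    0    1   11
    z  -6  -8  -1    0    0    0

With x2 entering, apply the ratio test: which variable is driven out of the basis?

Column x2 entries and ratios — s_1: 29/3 = 29/3; s_2: 11/2 = 11/2.
Smallest ratio is 11/2 in the row of s_2, so s_2 leaves.

s_2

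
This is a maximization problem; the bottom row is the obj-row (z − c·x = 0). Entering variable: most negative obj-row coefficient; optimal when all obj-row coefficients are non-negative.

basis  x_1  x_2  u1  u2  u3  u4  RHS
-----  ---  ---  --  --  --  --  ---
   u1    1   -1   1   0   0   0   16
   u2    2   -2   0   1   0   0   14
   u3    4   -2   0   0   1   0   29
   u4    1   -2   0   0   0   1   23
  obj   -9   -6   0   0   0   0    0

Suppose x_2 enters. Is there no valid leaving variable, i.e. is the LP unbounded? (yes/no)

yes

Every constraint-row entry in column x_2 is ≤ 0, so increasing x_2 is unbounded.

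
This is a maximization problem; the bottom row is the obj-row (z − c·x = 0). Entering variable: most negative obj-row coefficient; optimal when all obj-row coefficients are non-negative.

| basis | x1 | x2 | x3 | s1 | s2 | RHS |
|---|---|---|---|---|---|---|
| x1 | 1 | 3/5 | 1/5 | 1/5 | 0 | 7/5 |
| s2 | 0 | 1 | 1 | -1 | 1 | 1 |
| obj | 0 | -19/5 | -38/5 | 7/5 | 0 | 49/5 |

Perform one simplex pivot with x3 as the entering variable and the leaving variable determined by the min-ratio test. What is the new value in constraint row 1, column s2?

Ratio test on column x3 — row 1: (7/5)/(1/5) = 7; row 2: 1/1 = 1. Minimum is 1 at row 2 (s2 leaves); pivot element 1.
Divide row 2 by 1; eliminate column x3 from the other rows.
Row 1 update in column s2: 0 − (1/5)·1 = -1/5.

-1/5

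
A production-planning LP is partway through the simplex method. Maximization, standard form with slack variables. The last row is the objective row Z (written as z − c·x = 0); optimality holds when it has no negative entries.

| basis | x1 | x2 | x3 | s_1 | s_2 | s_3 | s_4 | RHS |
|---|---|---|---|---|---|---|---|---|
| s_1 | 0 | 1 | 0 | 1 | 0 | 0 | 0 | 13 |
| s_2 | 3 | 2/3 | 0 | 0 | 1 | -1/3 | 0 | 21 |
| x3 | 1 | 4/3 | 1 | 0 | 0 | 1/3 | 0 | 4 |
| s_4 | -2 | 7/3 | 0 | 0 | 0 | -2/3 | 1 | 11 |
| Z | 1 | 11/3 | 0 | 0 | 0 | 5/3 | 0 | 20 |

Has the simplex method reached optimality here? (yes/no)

yes

Every Z-row coefficient is ≥ 0, so the tableau is optimal.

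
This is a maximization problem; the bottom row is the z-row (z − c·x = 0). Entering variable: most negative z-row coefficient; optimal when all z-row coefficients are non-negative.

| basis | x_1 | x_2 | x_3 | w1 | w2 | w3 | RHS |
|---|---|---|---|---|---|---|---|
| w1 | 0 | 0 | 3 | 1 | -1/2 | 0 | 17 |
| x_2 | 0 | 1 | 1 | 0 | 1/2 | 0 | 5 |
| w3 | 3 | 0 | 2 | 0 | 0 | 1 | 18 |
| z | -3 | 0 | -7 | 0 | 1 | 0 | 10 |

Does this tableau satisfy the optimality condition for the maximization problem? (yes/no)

no

The z-row has a negative entry -7 in column x_3, so it is not optimal.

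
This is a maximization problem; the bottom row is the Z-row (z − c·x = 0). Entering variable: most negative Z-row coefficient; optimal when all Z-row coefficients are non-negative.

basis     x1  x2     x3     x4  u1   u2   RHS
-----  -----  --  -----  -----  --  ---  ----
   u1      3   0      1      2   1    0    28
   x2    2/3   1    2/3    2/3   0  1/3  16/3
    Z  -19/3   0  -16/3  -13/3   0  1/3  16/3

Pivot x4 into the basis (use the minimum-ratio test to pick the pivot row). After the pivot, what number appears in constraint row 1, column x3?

-1

Ratio test on column x4 — row 1: 28/2 = 14; row 2: (16/3)/(2/3) = 8. Minimum is 8 at row 2 (x2 leaves); pivot element 2/3.
Divide row 2 by 2/3; eliminate column x4 from the other rows.
Row 1 update in column x3: 1 − 2·1 = -1.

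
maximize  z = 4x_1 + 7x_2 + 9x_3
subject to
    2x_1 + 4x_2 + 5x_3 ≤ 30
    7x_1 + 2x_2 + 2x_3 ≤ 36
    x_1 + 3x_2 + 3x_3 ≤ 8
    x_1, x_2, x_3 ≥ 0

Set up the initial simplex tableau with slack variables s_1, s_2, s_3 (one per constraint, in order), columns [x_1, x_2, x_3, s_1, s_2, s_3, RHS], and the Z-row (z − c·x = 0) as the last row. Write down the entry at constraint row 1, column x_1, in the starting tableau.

Constraint 1 has coefficient 2 on x_1.

2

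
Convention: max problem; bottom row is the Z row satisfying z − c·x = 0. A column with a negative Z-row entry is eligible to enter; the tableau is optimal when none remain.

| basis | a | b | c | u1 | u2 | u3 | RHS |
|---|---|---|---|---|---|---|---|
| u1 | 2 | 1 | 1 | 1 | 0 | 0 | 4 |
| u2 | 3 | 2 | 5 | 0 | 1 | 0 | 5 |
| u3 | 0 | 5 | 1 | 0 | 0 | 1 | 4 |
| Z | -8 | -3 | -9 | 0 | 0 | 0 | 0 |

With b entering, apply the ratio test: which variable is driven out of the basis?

u3

Column b entries and ratios — u1: 4/1 = 4; u2: 5/2 = 5/2; u3: 4/5 = 4/5.
Smallest ratio is 4/5 in the row of u3, so u3 leaves.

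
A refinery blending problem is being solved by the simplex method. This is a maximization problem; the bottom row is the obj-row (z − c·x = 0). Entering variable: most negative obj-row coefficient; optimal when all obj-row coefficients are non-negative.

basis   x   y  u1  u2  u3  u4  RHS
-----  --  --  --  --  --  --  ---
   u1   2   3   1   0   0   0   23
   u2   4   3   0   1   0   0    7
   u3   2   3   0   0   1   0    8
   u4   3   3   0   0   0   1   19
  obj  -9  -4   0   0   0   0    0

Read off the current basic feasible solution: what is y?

y is not in the basis, so in the current basic feasible solution y = 0.

0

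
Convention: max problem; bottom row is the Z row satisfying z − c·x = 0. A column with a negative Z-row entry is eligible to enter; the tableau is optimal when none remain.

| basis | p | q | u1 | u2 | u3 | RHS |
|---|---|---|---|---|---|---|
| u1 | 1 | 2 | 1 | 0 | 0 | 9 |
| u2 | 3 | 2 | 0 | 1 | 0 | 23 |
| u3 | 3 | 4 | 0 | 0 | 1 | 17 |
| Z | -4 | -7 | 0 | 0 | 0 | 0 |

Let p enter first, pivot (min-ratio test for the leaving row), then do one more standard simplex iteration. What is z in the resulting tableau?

119/4

Ratio test on column p — row 1: 9/1 = 9; row 2: 23/3 = 23/3; row 3: 17/3 = 17/3. Minimum is 17/3 at row 3 (u3 leaves); pivot element 3.
Pivot on row 3; the Z-row RHS becomes 0 − (-4)·(17/3) = 68/3.
Next entering variable (most negative Z-row entry -5/3): q.
Ratio test on column q — row 1: (10/3)/(2/3) = 5; row 2: entry -2 ≤ 0; row 3: (17/3)/(4/3) = 17/4. Minimum is 17/4 at row 3 (p leaves); pivot element 4/3.
After the second pivot the Z-row RHS is 68/3 − (-5/3)·(17/4) = 119/4.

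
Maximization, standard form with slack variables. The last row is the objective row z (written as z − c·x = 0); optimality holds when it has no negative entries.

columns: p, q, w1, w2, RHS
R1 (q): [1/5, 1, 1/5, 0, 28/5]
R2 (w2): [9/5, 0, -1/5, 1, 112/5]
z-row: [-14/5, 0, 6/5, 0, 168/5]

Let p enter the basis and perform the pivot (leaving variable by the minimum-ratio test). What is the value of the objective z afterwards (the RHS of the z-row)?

Ratio test on column p — row 1: (28/5)/(1/5) = 28; row 2: (112/5)/(9/5) = 112/9. Minimum is 112/9 at row 2 (w2 leaves); pivot element 9/5.
Pivot on row 2; the z-row RHS becomes 168/5 − (-14/5)·(112/9) = 616/9.

616/9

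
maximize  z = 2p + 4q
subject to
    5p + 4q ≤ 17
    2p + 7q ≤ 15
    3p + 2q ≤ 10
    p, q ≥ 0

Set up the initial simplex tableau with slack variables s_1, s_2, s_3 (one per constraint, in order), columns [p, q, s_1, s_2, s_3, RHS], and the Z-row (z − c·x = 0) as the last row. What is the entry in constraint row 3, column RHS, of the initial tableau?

The RHS of constraint 3 is b_3 = 10.

10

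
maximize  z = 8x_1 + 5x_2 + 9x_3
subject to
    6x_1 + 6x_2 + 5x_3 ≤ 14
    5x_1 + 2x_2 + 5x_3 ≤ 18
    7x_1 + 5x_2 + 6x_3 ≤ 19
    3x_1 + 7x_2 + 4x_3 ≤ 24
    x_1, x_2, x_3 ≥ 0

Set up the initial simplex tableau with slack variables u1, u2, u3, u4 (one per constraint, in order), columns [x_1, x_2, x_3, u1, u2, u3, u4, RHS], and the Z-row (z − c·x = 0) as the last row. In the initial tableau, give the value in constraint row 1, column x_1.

Constraint 1 has coefficient 6 on x_1.

6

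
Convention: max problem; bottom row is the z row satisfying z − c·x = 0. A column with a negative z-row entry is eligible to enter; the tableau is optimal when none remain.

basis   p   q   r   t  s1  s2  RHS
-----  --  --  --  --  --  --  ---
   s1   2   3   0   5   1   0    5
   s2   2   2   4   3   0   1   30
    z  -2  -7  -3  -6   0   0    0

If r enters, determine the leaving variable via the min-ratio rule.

Column r entries and ratios — s1: 0 ≤ 0, skip; s2: 30/4 = 15/2.
Smallest ratio is 15/2 in the row of s2, so s2 leaves.

s2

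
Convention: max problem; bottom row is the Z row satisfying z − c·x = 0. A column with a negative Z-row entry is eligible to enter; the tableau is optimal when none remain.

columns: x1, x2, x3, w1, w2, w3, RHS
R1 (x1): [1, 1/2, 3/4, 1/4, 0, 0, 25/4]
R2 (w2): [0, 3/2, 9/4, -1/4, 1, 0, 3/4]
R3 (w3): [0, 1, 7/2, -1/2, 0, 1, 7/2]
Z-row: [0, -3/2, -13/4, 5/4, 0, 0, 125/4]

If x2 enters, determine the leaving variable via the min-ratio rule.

Column x2 entries and ratios — x1: (25/4)/(1/2) = 25/2; w2: (3/4)/(3/2) = 1/2; w3: (7/2)/1 = 7/2.
Smallest ratio is 1/2 in the row of w2, so w2 leaves.

w2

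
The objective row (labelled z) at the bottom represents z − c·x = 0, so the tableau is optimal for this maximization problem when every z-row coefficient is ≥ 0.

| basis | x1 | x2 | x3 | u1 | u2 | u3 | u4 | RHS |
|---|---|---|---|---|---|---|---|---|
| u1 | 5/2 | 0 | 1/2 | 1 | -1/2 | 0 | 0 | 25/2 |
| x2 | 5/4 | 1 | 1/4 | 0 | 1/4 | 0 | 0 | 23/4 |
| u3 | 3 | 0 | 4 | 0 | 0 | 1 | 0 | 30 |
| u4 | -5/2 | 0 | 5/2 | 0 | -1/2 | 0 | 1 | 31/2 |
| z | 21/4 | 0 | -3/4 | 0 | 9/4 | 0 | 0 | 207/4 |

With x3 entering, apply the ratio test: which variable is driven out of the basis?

u4

Column x3 entries and ratios — u1: (25/2)/(1/2) = 25; x2: (23/4)/(1/4) = 23; u3: 30/4 = 15/2; u4: (31/2)/(5/2) = 31/5.
Smallest ratio is 31/5 in the row of u4, so u4 leaves.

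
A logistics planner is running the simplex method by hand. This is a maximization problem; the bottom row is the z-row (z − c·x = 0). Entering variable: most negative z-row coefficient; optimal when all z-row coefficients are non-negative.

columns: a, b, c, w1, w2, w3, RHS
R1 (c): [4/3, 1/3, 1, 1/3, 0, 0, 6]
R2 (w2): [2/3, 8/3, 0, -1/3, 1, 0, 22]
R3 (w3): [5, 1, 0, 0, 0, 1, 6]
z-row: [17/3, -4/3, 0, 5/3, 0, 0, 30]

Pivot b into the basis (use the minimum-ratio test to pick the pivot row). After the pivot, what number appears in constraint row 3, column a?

Ratio test on column b — row 1: 6/(1/3) = 18; row 2: 22/(8/3) = 33/4; row 3: 6/1 = 6. Minimum is 6 at row 3 (w3 leaves); pivot element 1.
Divide row 3 by 1; eliminate column b from the other rows.
In the new row 3, the a entry is the old entry divided by the pivot: 5/1 = 5.

5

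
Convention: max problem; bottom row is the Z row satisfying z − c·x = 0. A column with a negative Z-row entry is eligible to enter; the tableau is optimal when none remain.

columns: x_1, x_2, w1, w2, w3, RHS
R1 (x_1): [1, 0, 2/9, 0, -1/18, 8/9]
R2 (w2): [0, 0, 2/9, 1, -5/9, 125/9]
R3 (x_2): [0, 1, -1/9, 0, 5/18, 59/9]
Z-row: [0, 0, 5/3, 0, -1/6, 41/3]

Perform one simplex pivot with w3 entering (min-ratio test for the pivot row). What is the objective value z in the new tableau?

Ratio test on column w3 — row 1: entry -1/18 ≤ 0; row 2: entry -5/9 ≤ 0; row 3: (59/9)/(5/18) = 118/5. Minimum is 118/5 at row 3 (x_2 leaves); pivot element 5/18.
Pivot on row 3; the Z-row RHS becomes 41/3 − (-1/6)·(118/5) = 88/5.

88/5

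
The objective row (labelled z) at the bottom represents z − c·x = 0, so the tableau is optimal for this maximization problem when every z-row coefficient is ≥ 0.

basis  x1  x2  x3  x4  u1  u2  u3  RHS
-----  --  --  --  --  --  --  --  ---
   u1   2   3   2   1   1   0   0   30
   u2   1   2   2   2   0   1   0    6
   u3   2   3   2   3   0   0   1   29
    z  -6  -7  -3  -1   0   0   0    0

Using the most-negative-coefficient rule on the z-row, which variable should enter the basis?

x2

Negative z-row entries: x1: -6, x2: -7, x3: -3, x4: -1.
The most negative is -7 in column x2, so x2 enters.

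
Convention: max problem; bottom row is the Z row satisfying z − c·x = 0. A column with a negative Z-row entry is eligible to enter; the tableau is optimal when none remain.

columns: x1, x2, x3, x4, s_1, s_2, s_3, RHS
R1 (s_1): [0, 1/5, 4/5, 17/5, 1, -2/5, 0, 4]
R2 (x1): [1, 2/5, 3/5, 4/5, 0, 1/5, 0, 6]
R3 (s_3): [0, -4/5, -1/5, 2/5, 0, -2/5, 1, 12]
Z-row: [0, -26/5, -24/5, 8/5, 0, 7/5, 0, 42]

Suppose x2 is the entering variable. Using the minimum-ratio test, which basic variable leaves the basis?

Column x2 entries and ratios — s_1: 4/(1/5) = 20; x1: 6/(2/5) = 15; s_3: -4/5 ≤ 0, skip.
Smallest ratio is 15 in the row of x1, so x1 leaves.

x1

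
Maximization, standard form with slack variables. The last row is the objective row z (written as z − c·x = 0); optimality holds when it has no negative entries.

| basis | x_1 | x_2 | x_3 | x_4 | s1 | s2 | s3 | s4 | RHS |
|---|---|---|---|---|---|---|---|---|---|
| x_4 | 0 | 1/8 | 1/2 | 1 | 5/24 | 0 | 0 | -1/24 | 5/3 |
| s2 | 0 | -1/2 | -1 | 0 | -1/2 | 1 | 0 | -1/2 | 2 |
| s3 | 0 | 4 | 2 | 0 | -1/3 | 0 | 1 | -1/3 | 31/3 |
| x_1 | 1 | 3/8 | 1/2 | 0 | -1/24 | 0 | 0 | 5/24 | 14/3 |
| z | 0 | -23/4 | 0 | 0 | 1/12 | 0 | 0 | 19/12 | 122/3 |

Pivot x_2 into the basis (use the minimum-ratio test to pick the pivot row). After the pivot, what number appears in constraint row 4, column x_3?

Ratio test on column x_2 — row 1: (5/3)/(1/8) = 40/3; row 2: entry -1/2 ≤ 0; row 3: (31/3)/4 = 31/12; row 4: (14/3)/(3/8) = 112/9. Minimum is 31/12 at row 3 (s3 leaves); pivot element 4.
Divide row 3 by 4; eliminate column x_2 from the other rows.
Row 4 update in column x_3: 1/2 − (3/8)·(1/2) = 5/16.

5/16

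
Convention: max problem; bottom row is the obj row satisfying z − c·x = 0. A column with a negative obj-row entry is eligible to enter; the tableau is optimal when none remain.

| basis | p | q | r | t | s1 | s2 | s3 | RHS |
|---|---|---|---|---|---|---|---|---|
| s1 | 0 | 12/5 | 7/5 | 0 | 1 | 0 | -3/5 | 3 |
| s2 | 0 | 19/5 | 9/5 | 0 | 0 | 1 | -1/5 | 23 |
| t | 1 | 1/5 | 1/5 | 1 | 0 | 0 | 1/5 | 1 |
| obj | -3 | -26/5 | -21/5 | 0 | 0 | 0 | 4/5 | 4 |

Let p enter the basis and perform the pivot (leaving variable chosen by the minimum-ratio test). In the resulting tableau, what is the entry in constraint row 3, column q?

1/5

Ratio test on column p — row 1: entry 0 ≤ 0; row 2: entry 0 ≤ 0; row 3: 1/1 = 1. Minimum is 1 at row 3 (t leaves); pivot element 1.
Divide row 3 by 1; eliminate column p from the other rows.
In the new row 3, the q entry is the old entry divided by the pivot: (1/5)/1 = 1/5.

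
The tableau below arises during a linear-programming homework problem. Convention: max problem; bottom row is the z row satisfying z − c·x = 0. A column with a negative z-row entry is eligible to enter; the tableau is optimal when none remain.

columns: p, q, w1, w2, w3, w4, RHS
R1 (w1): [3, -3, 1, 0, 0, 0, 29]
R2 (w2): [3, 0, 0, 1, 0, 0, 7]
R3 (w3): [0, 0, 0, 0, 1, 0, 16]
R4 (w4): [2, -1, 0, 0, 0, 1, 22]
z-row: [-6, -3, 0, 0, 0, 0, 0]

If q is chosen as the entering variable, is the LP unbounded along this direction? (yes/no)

Every constraint-row entry in column q is ≤ 0, so increasing q is unbounded.

yes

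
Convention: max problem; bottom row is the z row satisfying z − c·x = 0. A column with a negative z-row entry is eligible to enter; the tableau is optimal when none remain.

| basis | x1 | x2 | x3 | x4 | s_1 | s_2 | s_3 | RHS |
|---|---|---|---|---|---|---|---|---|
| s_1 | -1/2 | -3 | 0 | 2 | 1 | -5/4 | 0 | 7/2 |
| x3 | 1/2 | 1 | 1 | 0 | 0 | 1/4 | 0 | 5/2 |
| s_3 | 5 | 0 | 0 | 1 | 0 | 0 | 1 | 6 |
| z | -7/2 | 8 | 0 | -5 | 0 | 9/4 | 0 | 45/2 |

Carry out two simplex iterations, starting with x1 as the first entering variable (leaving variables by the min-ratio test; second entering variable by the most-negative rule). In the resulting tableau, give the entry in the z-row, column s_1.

Ratio test on column x1 — row 1: entry -1/2 ≤ 0; row 2: (5/2)/(1/2) = 5; row 3: 6/5 = 6/5. Minimum is 6/5 at row 3 (s_3 leaves); pivot element 5.
Divide row 3 by 5; eliminate column x1 from the other rows.
Second iteration: most negative z-row entry is -43/10 in column x4, so x4 enters.
Ratio test on column x4 — row 1: (41/10)/(21/10) = 41/21; row 2: entry -1/10 ≤ 0; row 3: (6/5)/(1/5) = 6. Minimum is 41/21 at row 1 (s_1 leaves); pivot element 21/10.
Divide row 1 by 21/10; eliminate column x4 from the other rows.
After both pivots, the entry at the z-row, column s_1 is 43/21.

43/21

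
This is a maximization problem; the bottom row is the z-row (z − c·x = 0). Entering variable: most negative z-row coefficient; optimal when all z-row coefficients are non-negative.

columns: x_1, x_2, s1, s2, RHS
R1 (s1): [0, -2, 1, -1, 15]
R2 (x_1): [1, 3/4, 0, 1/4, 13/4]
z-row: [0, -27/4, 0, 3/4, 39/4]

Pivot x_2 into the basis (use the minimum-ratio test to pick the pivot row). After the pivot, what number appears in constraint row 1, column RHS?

71/3

Ratio test on column x_2 — row 1: entry -2 ≤ 0; row 2: (13/4)/(3/4) = 13/3. Minimum is 13/3 at row 2 (x_1 leaves); pivot element 3/4.
Divide row 2 by 3/4; eliminate column x_2 from the other rows.
Row 1 update in column RHS: 15 − (-2)·(13/3) = 71/3.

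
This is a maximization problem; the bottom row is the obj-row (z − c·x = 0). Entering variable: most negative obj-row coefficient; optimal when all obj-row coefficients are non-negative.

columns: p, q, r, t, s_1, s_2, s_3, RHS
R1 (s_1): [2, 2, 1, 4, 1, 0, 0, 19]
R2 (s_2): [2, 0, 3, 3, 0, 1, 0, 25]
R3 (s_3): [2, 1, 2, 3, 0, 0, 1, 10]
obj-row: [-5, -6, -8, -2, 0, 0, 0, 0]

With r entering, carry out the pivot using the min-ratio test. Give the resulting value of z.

40

Ratio test on column r — row 1: 19/1 = 19; row 2: 25/3 = 25/3; row 3: 10/2 = 5. Minimum is 5 at row 3 (s_3 leaves); pivot element 2.
Pivot on row 3; the obj-row RHS becomes 0 − (-8)·5 = 40.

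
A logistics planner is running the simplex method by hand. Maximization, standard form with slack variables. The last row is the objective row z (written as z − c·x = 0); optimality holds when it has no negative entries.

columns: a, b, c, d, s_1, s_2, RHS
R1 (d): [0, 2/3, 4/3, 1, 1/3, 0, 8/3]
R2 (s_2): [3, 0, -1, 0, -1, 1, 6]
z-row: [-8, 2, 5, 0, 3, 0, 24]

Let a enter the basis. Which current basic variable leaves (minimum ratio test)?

s_2

Column a entries and ratios — d: 0 ≤ 0, skip; s_2: 6/3 = 2.
Smallest ratio is 2 in the row of s_2, so s_2 leaves.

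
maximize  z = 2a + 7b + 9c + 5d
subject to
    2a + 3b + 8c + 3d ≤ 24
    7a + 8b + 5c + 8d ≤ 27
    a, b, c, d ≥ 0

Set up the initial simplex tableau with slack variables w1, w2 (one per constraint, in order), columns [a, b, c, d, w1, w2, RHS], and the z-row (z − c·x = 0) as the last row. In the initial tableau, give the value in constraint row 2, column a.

7

Constraint 2 has coefficient 7 on a.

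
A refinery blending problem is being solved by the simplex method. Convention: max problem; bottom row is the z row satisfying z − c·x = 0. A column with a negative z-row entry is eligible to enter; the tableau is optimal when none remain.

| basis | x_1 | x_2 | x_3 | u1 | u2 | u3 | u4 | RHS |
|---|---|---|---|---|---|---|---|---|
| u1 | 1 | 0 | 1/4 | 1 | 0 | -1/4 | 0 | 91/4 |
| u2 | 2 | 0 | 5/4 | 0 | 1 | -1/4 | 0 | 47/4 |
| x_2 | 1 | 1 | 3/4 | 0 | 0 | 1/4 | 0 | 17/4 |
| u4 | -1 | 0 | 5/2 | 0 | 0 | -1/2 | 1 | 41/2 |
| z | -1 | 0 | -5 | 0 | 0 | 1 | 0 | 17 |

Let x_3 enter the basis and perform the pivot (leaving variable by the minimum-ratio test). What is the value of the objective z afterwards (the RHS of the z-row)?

Ratio test on column x_3 — row 1: (91/4)/(1/4) = 91; row 2: (47/4)/(5/4) = 47/5; row 3: (17/4)/(3/4) = 17/3; row 4: (41/2)/(5/2) = 41/5. Minimum is 17/3 at row 3 (x_2 leaves); pivot element 3/4.
Pivot on row 3; the z-row RHS becomes 17 − (-5)·(17/3) = 136/3.

136/3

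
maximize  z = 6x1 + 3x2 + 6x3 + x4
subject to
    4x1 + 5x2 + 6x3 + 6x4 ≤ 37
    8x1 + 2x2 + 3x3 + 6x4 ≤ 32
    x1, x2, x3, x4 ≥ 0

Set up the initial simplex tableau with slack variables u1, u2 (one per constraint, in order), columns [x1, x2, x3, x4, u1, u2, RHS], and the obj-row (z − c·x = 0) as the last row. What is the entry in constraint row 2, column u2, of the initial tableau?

1

Slack u2 belongs to constraint 2; its column is the unit vector e_2, so the entry in row 2 is 1.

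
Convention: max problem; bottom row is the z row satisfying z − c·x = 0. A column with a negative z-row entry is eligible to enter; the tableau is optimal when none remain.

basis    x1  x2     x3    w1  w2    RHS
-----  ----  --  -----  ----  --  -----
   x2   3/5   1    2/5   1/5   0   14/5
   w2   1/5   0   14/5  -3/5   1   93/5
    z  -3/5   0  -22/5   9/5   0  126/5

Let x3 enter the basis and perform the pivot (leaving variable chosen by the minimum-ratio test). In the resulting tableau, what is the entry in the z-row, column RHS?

Ratio test on column x3 — row 1: (14/5)/(2/5) = 7; row 2: (93/5)/(14/5) = 93/14. Minimum is 93/14 at row 2 (w2 leaves); pivot element 14/5.
Divide row 2 by 14/5; eliminate column x3 from the other rows.
z-row update in column RHS: 126/5 − (-22/5)·(93/14) = 381/7.

381/7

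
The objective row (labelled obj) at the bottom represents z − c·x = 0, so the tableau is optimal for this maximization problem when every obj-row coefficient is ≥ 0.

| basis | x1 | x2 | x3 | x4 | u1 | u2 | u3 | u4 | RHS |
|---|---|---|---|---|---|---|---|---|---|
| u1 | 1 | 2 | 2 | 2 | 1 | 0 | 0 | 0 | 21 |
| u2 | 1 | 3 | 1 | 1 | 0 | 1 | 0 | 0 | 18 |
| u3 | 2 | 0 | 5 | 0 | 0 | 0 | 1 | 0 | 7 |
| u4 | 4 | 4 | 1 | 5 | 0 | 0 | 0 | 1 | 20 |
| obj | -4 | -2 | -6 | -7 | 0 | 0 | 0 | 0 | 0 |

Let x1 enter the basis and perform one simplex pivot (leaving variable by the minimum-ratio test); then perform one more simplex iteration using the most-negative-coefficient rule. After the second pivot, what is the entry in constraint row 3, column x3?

5/2

Ratio test on column x1 — row 1: 21/1 = 21; row 2: 18/1 = 18; row 3: 7/2 = 7/2; row 4: 20/4 = 5. Minimum is 7/2 at row 3 (u3 leaves); pivot element 2.
Divide row 3 by 2; eliminate column x1 from the other rows.
Second iteration: most negative obj-row entry is -7 in column x4, so x4 enters.
Ratio test on column x4 — row 1: (35/2)/2 = 35/4; row 2: (29/2)/1 = 29/2; row 3: entry 0 ≤ 0; row 4: 6/5 = 6/5. Minimum is 6/5 at row 4 (u4 leaves); pivot element 5.
Divide row 4 by 5; eliminate column x4 from the other rows.
After both pivots, the entry at constraint row 3, column x3 is 5/2.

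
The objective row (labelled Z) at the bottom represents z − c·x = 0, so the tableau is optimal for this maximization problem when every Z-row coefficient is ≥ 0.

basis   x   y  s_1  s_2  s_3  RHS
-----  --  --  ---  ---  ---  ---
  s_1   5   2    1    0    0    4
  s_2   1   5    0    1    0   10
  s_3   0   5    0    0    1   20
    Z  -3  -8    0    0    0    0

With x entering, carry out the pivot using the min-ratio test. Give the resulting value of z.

12/5

Ratio test on column x — row 1: 4/5 = 4/5; row 2: 10/1 = 10; row 3: entry 0 ≤ 0. Minimum is 4/5 at row 1 (s_1 leaves); pivot element 5.
Pivot on row 1; the Z-row RHS becomes 0 − (-3)·(4/5) = 12/5.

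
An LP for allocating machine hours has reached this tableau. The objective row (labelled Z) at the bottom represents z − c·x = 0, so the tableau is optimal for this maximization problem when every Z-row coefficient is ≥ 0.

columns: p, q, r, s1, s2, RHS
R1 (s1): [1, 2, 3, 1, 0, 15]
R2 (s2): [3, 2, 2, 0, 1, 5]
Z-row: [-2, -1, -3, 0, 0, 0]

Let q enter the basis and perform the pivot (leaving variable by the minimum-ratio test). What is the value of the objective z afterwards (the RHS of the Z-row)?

Ratio test on column q — row 1: 15/2 = 15/2; row 2: 5/2 = 5/2. Minimum is 5/2 at row 2 (s2 leaves); pivot element 2.
Pivot on row 2; the Z-row RHS becomes 0 − (-1)·(5/2) = 5/2.

5/2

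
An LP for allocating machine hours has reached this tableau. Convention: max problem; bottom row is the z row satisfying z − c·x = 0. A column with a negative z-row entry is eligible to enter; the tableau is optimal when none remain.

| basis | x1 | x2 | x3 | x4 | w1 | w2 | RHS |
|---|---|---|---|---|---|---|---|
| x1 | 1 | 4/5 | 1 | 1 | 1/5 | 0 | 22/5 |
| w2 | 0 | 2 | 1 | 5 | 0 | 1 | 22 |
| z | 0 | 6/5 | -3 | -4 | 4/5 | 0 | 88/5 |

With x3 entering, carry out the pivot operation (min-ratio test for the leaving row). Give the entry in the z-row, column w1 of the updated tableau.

Ratio test on column x3 — row 1: (22/5)/1 = 22/5; row 2: 22/1 = 22. Minimum is 22/5 at row 1 (x1 leaves); pivot element 1.
Divide row 1 by 1; eliminate column x3 from the other rows.
z-row update in column w1: 4/5 − (-3)·(1/5) = 7/5.

7/5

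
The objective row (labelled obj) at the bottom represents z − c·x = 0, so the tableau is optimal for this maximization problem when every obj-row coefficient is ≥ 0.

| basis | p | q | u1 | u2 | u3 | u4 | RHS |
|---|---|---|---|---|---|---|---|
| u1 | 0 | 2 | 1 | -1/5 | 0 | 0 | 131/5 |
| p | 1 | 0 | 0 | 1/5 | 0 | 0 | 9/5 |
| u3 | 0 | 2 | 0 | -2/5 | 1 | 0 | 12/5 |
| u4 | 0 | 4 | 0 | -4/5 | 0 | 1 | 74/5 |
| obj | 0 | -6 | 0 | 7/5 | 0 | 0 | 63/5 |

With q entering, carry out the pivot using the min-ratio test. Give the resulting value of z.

Ratio test on column q — row 1: (131/5)/2 = 131/10; row 2: entry 0 ≤ 0; row 3: (12/5)/2 = 6/5; row 4: (74/5)/4 = 37/10. Minimum is 6/5 at row 3 (u3 leaves); pivot element 2.
Pivot on row 3; the obj-row RHS becomes 63/5 − (-6)·(6/5) = 99/5.

99/5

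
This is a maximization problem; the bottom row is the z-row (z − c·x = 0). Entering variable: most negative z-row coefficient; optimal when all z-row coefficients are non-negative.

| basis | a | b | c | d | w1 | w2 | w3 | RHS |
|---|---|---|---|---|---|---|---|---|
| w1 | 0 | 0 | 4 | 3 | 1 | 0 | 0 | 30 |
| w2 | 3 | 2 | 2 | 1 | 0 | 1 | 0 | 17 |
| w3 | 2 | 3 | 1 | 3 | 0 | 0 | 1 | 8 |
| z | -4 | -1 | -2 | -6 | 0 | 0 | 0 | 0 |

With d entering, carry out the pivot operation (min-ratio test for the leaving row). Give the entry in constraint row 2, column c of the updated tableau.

5/3

Ratio test on column d — row 1: 30/3 = 10; row 2: 17/1 = 17; row 3: 8/3 = 8/3. Minimum is 8/3 at row 3 (w3 leaves); pivot element 3.
Divide row 3 by 3; eliminate column d from the other rows.
Row 2 update in column c: 2 − 1·(1/3) = 5/3.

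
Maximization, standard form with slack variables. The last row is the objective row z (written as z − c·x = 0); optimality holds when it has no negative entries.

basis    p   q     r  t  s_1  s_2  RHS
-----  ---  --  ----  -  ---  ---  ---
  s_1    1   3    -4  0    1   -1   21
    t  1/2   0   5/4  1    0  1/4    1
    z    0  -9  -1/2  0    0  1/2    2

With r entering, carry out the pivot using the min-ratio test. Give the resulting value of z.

12/5

Ratio test on column r — row 1: entry -4 ≤ 0; row 2: 1/(5/4) = 4/5. Minimum is 4/5 at row 2 (t leaves); pivot element 5/4.
Pivot on row 2; the z-row RHS becomes 2 − (-1/2)·(4/5) = 12/5.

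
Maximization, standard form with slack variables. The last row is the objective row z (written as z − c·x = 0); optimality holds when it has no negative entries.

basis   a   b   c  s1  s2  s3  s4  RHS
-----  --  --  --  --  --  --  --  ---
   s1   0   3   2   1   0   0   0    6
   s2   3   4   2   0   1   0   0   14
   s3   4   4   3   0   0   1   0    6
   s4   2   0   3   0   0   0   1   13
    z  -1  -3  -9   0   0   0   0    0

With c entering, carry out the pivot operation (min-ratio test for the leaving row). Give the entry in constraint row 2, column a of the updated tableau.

Ratio test on column c — row 1: 6/2 = 3; row 2: 14/2 = 7; row 3: 6/3 = 2; row 4: 13/3 = 13/3. Minimum is 2 at row 3 (s3 leaves); pivot element 3.
Divide row 3 by 3; eliminate column c from the other rows.
Row 2 update in column a: 3 − 2·(4/3) = 1/3.

1/3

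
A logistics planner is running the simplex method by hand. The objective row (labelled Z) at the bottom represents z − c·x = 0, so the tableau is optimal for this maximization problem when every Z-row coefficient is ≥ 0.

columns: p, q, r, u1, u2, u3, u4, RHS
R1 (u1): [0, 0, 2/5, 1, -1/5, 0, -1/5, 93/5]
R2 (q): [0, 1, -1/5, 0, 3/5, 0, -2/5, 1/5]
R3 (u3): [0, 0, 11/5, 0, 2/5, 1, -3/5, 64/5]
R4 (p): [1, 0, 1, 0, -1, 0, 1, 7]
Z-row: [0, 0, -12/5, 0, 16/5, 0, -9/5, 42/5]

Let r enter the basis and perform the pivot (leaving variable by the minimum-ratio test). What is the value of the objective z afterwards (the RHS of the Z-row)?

246/11

Ratio test on column r — row 1: (93/5)/(2/5) = 93/2; row 2: entry -1/5 ≤ 0; row 3: (64/5)/(11/5) = 64/11; row 4: 7/1 = 7. Minimum is 64/11 at row 3 (u3 leaves); pivot element 11/5.
Pivot on row 3; the Z-row RHS becomes 42/5 − (-12/5)·(64/11) = 246/11.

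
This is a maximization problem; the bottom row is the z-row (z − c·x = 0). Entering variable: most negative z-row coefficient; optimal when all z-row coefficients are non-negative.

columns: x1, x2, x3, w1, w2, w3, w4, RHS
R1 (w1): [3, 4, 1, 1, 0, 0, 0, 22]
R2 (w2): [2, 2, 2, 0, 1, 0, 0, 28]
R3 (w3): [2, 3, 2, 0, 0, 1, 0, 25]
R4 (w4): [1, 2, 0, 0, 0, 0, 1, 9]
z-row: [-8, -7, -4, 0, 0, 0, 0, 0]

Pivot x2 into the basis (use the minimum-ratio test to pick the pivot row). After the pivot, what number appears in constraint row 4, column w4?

1/2

Ratio test on column x2 — row 1: 22/4 = 11/2; row 2: 28/2 = 14; row 3: 25/3 = 25/3; row 4: 9/2 = 9/2. Minimum is 9/2 at row 4 (w4 leaves); pivot element 2.
Divide row 4 by 2; eliminate column x2 from the other rows.
In the new row 4, the w4 entry is the old entry divided by the pivot: 1/2 = 1/2.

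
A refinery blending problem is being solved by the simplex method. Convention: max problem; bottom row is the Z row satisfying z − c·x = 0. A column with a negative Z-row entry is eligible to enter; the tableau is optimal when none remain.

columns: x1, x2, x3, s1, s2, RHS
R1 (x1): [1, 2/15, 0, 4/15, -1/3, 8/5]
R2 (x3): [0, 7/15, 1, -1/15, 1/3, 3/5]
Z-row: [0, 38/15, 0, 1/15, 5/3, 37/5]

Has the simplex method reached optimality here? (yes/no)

Every Z-row coefficient is ≥ 0, so the tableau is optimal.

yes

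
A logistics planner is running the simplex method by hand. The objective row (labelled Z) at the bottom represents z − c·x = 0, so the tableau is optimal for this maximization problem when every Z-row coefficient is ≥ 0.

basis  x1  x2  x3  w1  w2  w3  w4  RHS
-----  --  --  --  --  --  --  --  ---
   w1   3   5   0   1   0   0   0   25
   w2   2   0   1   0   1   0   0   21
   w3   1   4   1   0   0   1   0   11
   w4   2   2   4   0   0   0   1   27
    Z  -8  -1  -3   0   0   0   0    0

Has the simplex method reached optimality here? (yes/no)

The Z-row has a negative entry -8 in column x1, so it is not optimal.

no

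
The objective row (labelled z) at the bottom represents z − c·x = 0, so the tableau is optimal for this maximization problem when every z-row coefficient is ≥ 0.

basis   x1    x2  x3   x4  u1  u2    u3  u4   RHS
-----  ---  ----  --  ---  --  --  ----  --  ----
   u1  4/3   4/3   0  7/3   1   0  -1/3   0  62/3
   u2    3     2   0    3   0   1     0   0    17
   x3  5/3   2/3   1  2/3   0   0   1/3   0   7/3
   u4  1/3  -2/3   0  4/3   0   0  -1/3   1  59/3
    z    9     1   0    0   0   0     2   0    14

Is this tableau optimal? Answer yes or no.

yes

Every z-row coefficient is ≥ 0, so the tableau is optimal.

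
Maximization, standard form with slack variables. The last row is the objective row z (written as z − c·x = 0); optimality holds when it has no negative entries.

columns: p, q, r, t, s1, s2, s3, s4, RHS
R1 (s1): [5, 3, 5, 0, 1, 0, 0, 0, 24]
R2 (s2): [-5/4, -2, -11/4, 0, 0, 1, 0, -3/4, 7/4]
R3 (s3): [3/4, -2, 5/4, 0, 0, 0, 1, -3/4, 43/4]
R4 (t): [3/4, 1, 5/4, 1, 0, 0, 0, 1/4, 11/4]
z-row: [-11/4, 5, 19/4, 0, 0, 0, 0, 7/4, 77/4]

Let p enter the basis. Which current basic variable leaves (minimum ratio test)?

t

Column p entries and ratios — s1: 24/5 = 24/5; s2: -5/4 ≤ 0, skip; s3: (43/4)/(3/4) = 43/3; t: (11/4)/(3/4) = 11/3.
Smallest ratio is 11/3 in the row of t, so t leaves.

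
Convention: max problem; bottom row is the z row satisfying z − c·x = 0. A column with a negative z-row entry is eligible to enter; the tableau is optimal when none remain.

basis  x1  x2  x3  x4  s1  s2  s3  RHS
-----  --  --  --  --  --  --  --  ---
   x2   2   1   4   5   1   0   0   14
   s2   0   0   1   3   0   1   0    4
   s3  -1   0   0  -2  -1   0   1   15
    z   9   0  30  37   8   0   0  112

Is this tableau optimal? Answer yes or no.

yes

Every z-row coefficient is ≥ 0, so the tableau is optimal.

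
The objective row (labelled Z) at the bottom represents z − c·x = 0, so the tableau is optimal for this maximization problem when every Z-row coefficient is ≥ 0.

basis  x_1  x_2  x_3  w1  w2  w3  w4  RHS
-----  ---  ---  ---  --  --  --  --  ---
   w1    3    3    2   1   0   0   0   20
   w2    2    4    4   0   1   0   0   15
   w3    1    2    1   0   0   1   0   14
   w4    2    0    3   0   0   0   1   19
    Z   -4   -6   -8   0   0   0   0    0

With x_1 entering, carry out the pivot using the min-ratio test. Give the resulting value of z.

Ratio test on column x_1 — row 1: 20/3 = 20/3; row 2: 15/2 = 15/2; row 3: 14/1 = 14; row 4: 19/2 = 19/2. Minimum is 20/3 at row 1 (w1 leaves); pivot element 3.
Pivot on row 1; the Z-row RHS becomes 0 − (-4)·(20/3) = 80/3.

80/3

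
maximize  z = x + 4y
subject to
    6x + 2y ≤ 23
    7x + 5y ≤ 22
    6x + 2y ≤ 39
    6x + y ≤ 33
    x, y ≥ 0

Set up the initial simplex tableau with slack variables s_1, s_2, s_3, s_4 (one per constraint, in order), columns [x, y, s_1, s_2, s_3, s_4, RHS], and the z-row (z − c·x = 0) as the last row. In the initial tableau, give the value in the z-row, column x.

-1

The z-row carries the negated objective coefficients: the x entry is -1.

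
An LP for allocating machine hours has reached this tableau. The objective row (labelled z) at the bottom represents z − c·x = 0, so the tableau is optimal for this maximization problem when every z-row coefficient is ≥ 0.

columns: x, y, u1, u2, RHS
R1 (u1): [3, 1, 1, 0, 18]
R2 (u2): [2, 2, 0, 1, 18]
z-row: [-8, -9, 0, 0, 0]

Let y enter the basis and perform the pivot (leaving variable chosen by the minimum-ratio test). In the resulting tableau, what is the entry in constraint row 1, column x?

Ratio test on column y — row 1: 18/1 = 18; row 2: 18/2 = 9. Minimum is 9 at row 2 (u2 leaves); pivot element 2.
Divide row 2 by 2; eliminate column y from the other rows.
Row 1 update in column x: 3 − 1·1 = 2.

2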